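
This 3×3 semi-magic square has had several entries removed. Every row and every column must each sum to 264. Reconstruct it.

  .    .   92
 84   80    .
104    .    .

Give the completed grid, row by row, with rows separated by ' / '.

Row 2: 84 + 80 + ? = 264, so (2,3) = 100.
Column 1 must total 264; the given cells sum to 188, so (1,1) = 76.
Column 3: 92 + 100 + ? = 264, so (3,3) = 72.
Row 1 must total 264; the given cells sum to 168, so (1,2) = 96.
Row 3 must total 264; the given cells sum to 176, so (3,2) = 88.

76 96 92 / 84 80 100 / 104 88 72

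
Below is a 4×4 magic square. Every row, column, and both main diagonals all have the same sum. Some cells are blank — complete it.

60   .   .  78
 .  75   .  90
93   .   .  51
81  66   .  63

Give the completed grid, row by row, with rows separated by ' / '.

Column 4 is already complete: 78 + 90 + 51 + 63 = 282, so that is the magic constant.
From row 4, 282 − (81 + 66 + 63) gives (4,3) = 72.
The remaining cell in column 1 is (2,1) = 282 − 234 = 48.
Main diagonal must total 282; the given cells sum to 198, so (3,3) = 84.
The remaining cell in row 2 is (2,3) = 282 − 213 = 69.
Row 3 needs 282; the known cells sum to 228, so (3,2) = 54.
Column 2: 75 + 54 + 66 + ? = 282, so (1,2) = 87.
The remaining cell in column 3 is (1,3) = 282 − 225 = 57.

60 87 57 78 / 48 75 69 90 / 93 54 84 51 / 81 66 72 63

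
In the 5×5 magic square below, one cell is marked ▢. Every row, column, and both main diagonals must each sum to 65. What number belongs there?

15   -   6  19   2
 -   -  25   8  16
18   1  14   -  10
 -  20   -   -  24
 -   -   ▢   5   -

17

From row 1, 65 − (15 + 6 + 19 + 2) gives (1,2) = 23.
Using row 3: 18 + 1 + 14 + 10 + ? → (3,4) = 65 − 43 = 22.
Column 4: 19 + 8 + 22 + 5 + ? = 65, so (4,4) = 11.
The remaining cell in column 5 is (5,5) = 65 − 52 = 13.
From main diagonal, 65 − (15 + 14 + 11 + 13) gives (2,2) = 12.
Anti-diagonal must total 65; the given cells sum to 44, so (5,1) = 21.
Row 2 needs 65; the known cells sum to 61, so (2,1) = 4.
Column 1 needs 65; the known cells sum to 58, so (4,1) = 7.
Column 2: 23 + 12 + 1 + 20 + ? = 65, so (5,2) = 9.
Row 4: 7 + 20 + 11 + 24 + ? = 65, so (4,3) = 3.
Using row 5: 21 + 9 + 5 + 13 + ? → (5,3) = 65 − 48 = 17.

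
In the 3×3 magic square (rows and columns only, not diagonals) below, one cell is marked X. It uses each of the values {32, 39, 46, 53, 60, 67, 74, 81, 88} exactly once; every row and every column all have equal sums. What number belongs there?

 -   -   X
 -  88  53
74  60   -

81

The 9 entries sum to 540, so each line sums to 540/3 = 180.
The remaining cell in row 2 is (2,1) = 180 − 141 = 39.
From row 3, 180 − (74 + 60) gives (3,3) = 46.
Column 1: 39 + 74 + ? = 180, so (1,1) = 67.
Column 2: 88 + 60 + ? = 180, so (1,2) = 32.
Using column 3: 53 + 46 + ? → (1,3) = 180 − 99 = 81.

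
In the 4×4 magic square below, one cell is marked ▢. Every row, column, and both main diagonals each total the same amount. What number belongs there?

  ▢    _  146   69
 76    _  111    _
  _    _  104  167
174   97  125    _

153

Column 3 is complete and sums to 486; that is the magic constant.
Using row 4: 174 + 97 + 125 + ? → (4,4) = 486 − 396 = 90.
Column 4 needs 486; the known cells sum to 326, so (2,4) = 160.
From anti-diagonal, 486 − (69 + 111 + 174) gives (3,2) = 132.
Using row 2: 76 + 111 + 160 + ? → (2,2) = 486 − 347 = 139.
The remaining cell in row 3 is (3,1) = 486 − 403 = 83.
The remaining cell in column 1 is (1,1) = 486 − 333 = 153.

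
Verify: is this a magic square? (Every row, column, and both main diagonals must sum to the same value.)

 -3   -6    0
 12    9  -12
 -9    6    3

No — main diagonal sums to 9 but column 3 sums to -9.

Row 1: -3 + (-6) + 0 = -9.
Row 2: 12 + 9 + (-12) = 9.
Row 3: -9 + 6 + 3 = 0.
Column 1: -3 + 12 + (-9) = 0.
Column 2: -6 + 9 + 6 = 9.
Column 3: 0 + (-12) + 3 = -9.
Main diagonal: -3 + 9 + 3 = 9.
Anti-diagonal: 0 + 9 + (-9) = 0.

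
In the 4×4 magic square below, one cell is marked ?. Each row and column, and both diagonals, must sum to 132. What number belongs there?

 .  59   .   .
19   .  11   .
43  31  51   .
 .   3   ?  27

Row 3: 43 + 31 + 51 + ? = 132, so (3,4) = 7.
The remaining cell in column 2 is (2,2) = 132 − 93 = 39.
Main diagonal must total 132; the given cells sum to 117, so (1,1) = 15.
Row 2: 19 + 39 + 11 + ? = 132, so (2,4) = 63.
Column 1 needs 132; the known cells sum to 77, so (4,1) = 55.
From column 4, 132 − (63 + 7 + 27) gives (1,4) = 35.
Row 1 must total 132; the given cells sum to 109, so (1,3) = 23.
Row 4 must total 132; the given cells sum to 85, so (4,3) = 47.

47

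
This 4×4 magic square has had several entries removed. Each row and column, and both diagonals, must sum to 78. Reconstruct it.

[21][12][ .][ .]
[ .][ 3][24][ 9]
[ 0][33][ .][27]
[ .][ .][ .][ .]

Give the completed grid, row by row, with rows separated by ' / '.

21 12 39 6 / 42 3 24 9 / 0 33 18 27 / 15 30 -3 36

Row 2: 3 + 24 + 9 + ? = 78, so (2,1) = 42.
The remaining cell in row 3 is (3,3) = 78 − 60 = 18.
Using column 1: 21 + 42 + 0 + ? → (4,1) = 78 − 63 = 15.
Column 2 must total 78; the given cells sum to 48, so (4,2) = 30.
The remaining cell in main diagonal is (4,4) = 78 − 42 = 36.
Anti-diagonal needs 78; the known cells sum to 72, so (1,4) = 6.
Using row 1: 21 + 12 + 6 + ? → (1,3) = 78 − 39 = 39.
Row 4 needs 78; the known cells sum to 81, so (4,3) = -3.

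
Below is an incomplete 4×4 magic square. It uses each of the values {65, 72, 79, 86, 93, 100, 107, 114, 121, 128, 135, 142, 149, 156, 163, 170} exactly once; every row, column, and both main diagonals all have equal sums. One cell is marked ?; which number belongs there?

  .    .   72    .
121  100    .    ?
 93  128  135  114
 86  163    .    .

The 16 entries sum to 1880, so each line sums to 1880/4 = 470.
Column 1 must total 470; the given cells sum to 300, so (1,1) = 170.
The remaining cell in column 2 is (1,2) = 470 − 391 = 79.
Main diagonal: 170 + 100 + 135 + ? = 470, so (4,4) = 65.
Row 1: 170 + 79 + 72 + ? = 470, so (1,4) = 149.
Row 4 needs 470; the known cells sum to 314, so (4,3) = 156.
Column 3 must total 470; the given cells sum to 363, so (2,3) = 107.
Column 4: 149 + 114 + 65 + ? = 470, so (2,4) = 142.

142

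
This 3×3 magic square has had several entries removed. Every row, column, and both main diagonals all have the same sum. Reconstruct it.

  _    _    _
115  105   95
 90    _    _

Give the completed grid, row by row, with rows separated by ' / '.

Row 2 is already complete: 115 + 105 + 95 = 315, so that is the magic constant.
Column 1 must total 315; the given cells sum to 205, so (1,1) = 110.
Main diagonal: 110 + 105 + ? = 315, so (3,3) = 100.
From anti-diagonal, 315 − (105 + 90) gives (1,3) = 120.
Row 1 must total 315; the given cells sum to 230, so (1,2) = 85.
Row 3 must total 315; the given cells sum to 190, so (3,2) = 125.

110 85 120 / 115 105 95 / 90 125 100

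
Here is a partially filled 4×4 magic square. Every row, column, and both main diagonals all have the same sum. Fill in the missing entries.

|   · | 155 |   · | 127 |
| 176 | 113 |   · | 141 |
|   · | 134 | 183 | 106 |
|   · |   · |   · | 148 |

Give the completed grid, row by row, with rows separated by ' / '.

78 155 162 127 / 176 113 92 141 / 99 134 183 106 / 169 120 85 148

Column 4 is already complete: 127 + 141 + 106 + 148 = 522, so that is the magic constant.
Using row 2: 176 + 113 + 141 + ? → (2,3) = 522 − 430 = 92.
Using row 3: 134 + 183 + 106 + ? → (3,1) = 522 − 423 = 99.
Using column 2: 155 + 113 + 134 + ? → (4,2) = 522 − 402 = 120.
From main diagonal, 522 − (113 + 183 + 148) gives (1,1) = 78.
From anti-diagonal, 522 − (127 + 92 + 134) gives (4,1) = 169.
Row 1 must total 522; the given cells sum to 360, so (1,3) = 162.
The remaining cell in row 4 is (4,3) = 522 − 437 = 85.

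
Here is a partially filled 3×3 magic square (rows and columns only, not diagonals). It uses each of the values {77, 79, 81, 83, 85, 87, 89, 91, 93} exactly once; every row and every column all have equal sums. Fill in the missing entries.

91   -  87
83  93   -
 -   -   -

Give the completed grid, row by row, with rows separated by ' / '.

91 77 87 / 83 93 79 / 81 85 89

The 9 entries sum to 765, so each line sums to 765/3 = 255.
Row 1 needs 255; the known cells sum to 178, so (1,2) = 77.
The remaining cell in row 2 is (2,3) = 255 − 176 = 79.
From column 1, 255 − (91 + 83) gives (3,1) = 81.
Column 2: 77 + 93 + ? = 255, so (3,2) = 85.
Using column 3: 87 + 79 + ? → (3,3) = 255 − 166 = 89.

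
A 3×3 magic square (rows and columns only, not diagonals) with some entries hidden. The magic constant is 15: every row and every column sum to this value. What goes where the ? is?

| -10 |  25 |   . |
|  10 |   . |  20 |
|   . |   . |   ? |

The remaining cell in row 1 is (1,3) = 15 − 15 = 0.
Row 2 must total 15; the given cells sum to 30, so (2,2) = -15.
Column 1 needs 15; the known cells sum to 0, so (3,1) = 15.
Column 2 must total 15; the given cells sum to 10, so (3,2) = 5.
The remaining cell in column 3 is (3,3) = 15 − 20 = -5.

-5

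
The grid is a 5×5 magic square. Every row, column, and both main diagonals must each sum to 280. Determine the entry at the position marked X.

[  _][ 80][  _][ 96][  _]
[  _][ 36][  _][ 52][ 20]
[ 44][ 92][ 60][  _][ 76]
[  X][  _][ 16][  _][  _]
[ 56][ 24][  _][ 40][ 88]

100

Row 3 must total 280; the given cells sum to 272, so (3,4) = 8.
Using row 5: 56 + 24 + 40 + 88 + ? → (5,3) = 280 − 208 = 72.
Column 2 must total 280; the given cells sum to 232, so (4,2) = 48.
Using column 4: 96 + 52 + 8 + 40 + ? → (4,4) = 280 − 196 = 84.
Main diagonal needs 280; the known cells sum to 268, so (1,1) = 12.
Using anti-diagonal: 52 + 60 + 48 + 56 + ? → (1,5) = 280 − 216 = 64.
Row 1 must total 280; the given cells sum to 252, so (1,3) = 28.
Column 3 needs 280; the known cells sum to 176, so (2,3) = 104.
Using column 5: 64 + 20 + 76 + 88 + ? → (4,5) = 280 − 248 = 32.
The remaining cell in row 2 is (2,1) = 280 − 212 = 68.
Row 4: 48 + 16 + 84 + 32 + ? = 280, so (4,1) = 100.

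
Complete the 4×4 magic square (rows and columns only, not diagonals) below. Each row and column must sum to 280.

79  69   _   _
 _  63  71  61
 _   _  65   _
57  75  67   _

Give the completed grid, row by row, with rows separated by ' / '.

79 69 77 55 / 85 63 71 61 / 59 73 65 83 / 57 75 67 81

Row 2: 63 + 71 + 61 + ? = 280, so (2,1) = 85.
Row 4 must total 280; the given cells sum to 199, so (4,4) = 81.
Column 1: 79 + 85 + 57 + ? = 280, so (3,1) = 59.
The remaining cell in column 2 is (3,2) = 280 − 207 = 73.
Using column 3: 71 + 65 + 67 + ? → (1,3) = 280 − 203 = 77.
Row 1 needs 280; the known cells sum to 225, so (1,4) = 55.
The remaining cell in row 3 is (3,4) = 280 − 197 = 83.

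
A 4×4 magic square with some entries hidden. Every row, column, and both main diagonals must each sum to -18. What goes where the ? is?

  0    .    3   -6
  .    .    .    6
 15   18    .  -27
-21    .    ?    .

12

The remaining cell in row 1 is (1,2) = -18 − (-3) = -15.
Row 3 must total -18; the given cells sum to 6, so (3,3) = -24.
The remaining cell in column 1 is (2,1) = -18 − (-6) = -12.
Column 4 needs -18; the known cells sum to -27, so (4,4) = 9.
Main diagonal: 0 + (-24) + 9 + ? = -18, so (2,2) = -3.
Using anti-diagonal: -6 + 18 + (-21) + ? → (2,3) = -18 − (-9) = -9.
Using column 2: -15 + (-3) + 18 + ? → (4,2) = -18 − 0 = -18.
Column 3 needs -18; the known cells sum to -30, so (4,3) = 12.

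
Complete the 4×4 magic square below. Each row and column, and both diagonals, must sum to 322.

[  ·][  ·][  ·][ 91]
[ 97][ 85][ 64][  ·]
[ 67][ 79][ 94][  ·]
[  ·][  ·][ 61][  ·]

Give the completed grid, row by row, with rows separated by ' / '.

From row 2, 322 − (97 + 85 + 64) gives (2,4) = 76.
From row 3, 322 − (67 + 79 + 94) gives (3,4) = 82.
The remaining cell in column 3 is (1,3) = 322 − 219 = 103.
The remaining cell in column 4 is (4,4) = 322 − 249 = 73.
Using main diagonal: 85 + 94 + 73 + ? → (1,1) = 322 − 252 = 70.
Anti-diagonal: 91 + 64 + 79 + ? = 322, so (4,1) = 88.
Row 1: 70 + 103 + 91 + ? = 322, so (1,2) = 58.
Row 4: 88 + 61 + 73 + ? = 322, so (4,2) = 100.

70 58 103 91 / 97 85 64 76 / 67 79 94 82 / 88 100 61 73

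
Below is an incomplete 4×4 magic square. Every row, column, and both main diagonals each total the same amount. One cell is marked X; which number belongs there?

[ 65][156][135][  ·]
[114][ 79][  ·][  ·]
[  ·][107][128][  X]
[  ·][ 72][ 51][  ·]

93

Column 2 is complete and sums to 414; that is the magic constant.
The remaining cell in row 1 is (1,4) = 414 − 356 = 58.
Column 3 must total 414; the given cells sum to 314, so (2,3) = 100.
Main diagonal needs 414; the known cells sum to 272, so (4,4) = 142.
From anti-diagonal, 414 − (58 + 100 + 107) gives (4,1) = 149.
Row 2: 114 + 79 + 100 + ? = 414, so (2,4) = 121.
Column 1 must total 414; the given cells sum to 328, so (3,1) = 86.
The remaining cell in column 4 is (3,4) = 414 − 321 = 93.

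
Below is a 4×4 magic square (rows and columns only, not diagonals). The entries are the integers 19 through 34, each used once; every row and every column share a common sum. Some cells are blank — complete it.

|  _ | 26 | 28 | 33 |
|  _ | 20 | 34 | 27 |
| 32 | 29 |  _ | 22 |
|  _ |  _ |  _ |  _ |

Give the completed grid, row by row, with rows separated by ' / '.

19 26 28 33 / 25 20 34 27 / 32 29 23 22 / 30 31 21 24

The entries are 19 through 34, which sum to 424, so each line sums to 424/4 = 106.
Using row 1: 26 + 28 + 33 + ? → (1,1) = 106 − 87 = 19.
Using row 2: 20 + 34 + 27 + ? → (2,1) = 106 − 81 = 25.
Using row 3: 32 + 29 + 22 + ? → (3,3) = 106 − 83 = 23.
Using column 1: 19 + 25 + 32 + ? → (4,1) = 106 − 76 = 30.
Column 2 must total 106; the given cells sum to 75, so (4,2) = 31.
The remaining cell in column 3 is (4,3) = 106 − 85 = 21.
From column 4, 106 − (33 + 27 + 22) gives (4,4) = 24.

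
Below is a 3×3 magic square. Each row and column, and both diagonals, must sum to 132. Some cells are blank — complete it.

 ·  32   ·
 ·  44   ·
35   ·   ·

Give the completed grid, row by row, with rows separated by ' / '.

Using column 2: 32 + 44 + ? → (3,2) = 132 − 76 = 56.
The remaining cell in anti-diagonal is (1,3) = 132 − 79 = 53.
Row 1: 32 + 53 + ? = 132, so (1,1) = 47.
Row 3 needs 132; the known cells sum to 91, so (3,3) = 41.
From column 1, 132 − (47 + 35) gives (2,1) = 50.
Column 3 needs 132; the known cells sum to 94, so (2,3) = 38.

47 32 53 / 50 44 38 / 35 56 41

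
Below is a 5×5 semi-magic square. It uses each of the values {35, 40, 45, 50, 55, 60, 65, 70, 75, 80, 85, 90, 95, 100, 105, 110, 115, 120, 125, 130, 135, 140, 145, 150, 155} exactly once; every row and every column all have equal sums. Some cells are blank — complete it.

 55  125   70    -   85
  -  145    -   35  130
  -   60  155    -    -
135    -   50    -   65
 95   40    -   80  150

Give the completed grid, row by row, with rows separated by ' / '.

55 125 70 140 85 / 75 145 90 35 130 / 115 60 155 100 45 / 135 105 50 120 65 / 95 40 110 80 150

The 25 entries sum to 2375, so each line sums to 2375/5 = 475.
Using row 1: 55 + 125 + 70 + 85 + ? → (1,4) = 475 − 335 = 140.
The remaining cell in row 5 is (5,3) = 475 − 365 = 110.
Column 2 needs 475; the known cells sum to 370, so (4,2) = 105.
Column 3 needs 475; the known cells sum to 385, so (2,3) = 90.
Column 5 needs 475; the known cells sum to 430, so (3,5) = 45.
Row 2 needs 475; the known cells sum to 400, so (2,1) = 75.
Row 4 needs 475; the known cells sum to 355, so (4,4) = 120.
Using column 1: 55 + 75 + 135 + 95 + ? → (3,1) = 475 − 360 = 115.
The remaining cell in column 4 is (3,4) = 475 − 375 = 100.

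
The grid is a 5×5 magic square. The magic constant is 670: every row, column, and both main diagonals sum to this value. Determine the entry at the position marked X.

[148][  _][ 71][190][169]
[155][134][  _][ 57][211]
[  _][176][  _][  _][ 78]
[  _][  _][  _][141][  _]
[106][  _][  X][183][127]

204

Row 1: 148 + 71 + 190 + 169 + ? = 670, so (1,2) = 92.
Row 2 must total 670; the given cells sum to 557, so (2,3) = 113.
Column 4 must total 670; the given cells sum to 571, so (3,4) = 99.
Column 5 needs 670; the known cells sum to 585, so (4,5) = 85.
Main diagonal must total 670; the given cells sum to 550, so (3,3) = 120.
Anti-diagonal needs 670; the known cells sum to 452, so (4,2) = 218.
From row 3, 670 − (176 + 120 + 99 + 78) gives (3,1) = 197.
From column 1, 670 − (148 + 155 + 197 + 106) gives (4,1) = 64.
Column 2 must total 670; the given cells sum to 620, so (5,2) = 50.
From row 4, 670 − (64 + 218 + 141 + 85) gives (4,3) = 162.
Row 5: 106 + 50 + 183 + 127 + ? = 670, so (5,3) = 204.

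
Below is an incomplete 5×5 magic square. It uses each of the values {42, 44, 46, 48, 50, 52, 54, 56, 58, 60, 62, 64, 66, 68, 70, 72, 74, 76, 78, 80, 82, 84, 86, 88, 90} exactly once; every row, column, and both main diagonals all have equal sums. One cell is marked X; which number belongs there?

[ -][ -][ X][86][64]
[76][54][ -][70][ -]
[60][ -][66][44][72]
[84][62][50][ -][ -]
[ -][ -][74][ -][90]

The 25 entries sum to 1650, so each line sums to 1650/5 = 330.
Row 3 needs 330; the known cells sum to 242, so (3,2) = 88.
Using anti-diagonal: 64 + 70 + 66 + 62 + ? → (5,1) = 330 − 262 = 68.
Using column 1: 76 + 60 + 84 + 68 + ? → (1,1) = 330 − 288 = 42.
Main diagonal: 42 + 54 + 66 + 90 + ? = 330, so (4,4) = 78.
The remaining cell in row 4 is (4,5) = 330 − 274 = 56.
The remaining cell in column 4 is (5,4) = 330 − 278 = 52.
Using column 5: 64 + 72 + 56 + 90 + ? → (2,5) = 330 − 282 = 48.
Row 2 needs 330; the known cells sum to 248, so (2,3) = 82.
From row 5, 330 − (68 + 74 + 52 + 90) gives (5,2) = 46.
Column 2: 54 + 88 + 62 + 46 + ? = 330, so (1,2) = 80.
Column 3 must total 330; the given cells sum to 272, so (1,3) = 58.

58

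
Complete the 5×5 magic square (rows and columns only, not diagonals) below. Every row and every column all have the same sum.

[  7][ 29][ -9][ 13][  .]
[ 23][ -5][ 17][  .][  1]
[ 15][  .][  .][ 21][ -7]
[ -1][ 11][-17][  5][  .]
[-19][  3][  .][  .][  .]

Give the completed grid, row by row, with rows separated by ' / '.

7 29 -9 13 -15 / 23 -5 17 -11 1 / 15 -13 9 21 -7 / -1 11 -17 5 27 / -19 3 25 -3 19

Column 1 is already complete: 7 + 23 + 15 + -1 + -19 = 25, so that is the magic constant.
Row 1 must total 25; the given cells sum to 40, so (1,5) = -15.
Using row 2: 23 + (-5) + 17 + 1 + ? → (2,4) = 25 − 36 = -11.
Row 4 needs 25; the known cells sum to -2, so (4,5) = 27.
Using column 2: 29 + (-5) + 11 + 3 + ? → (3,2) = 25 − 38 = -13.
Column 4: 13 + (-11) + 21 + 5 + ? = 25, so (5,4) = -3.
The remaining cell in column 5 is (5,5) = 25 − 6 = 19.
Row 3: 15 + (-13) + 21 + (-7) + ? = 25, so (3,3) = 9.
The remaining cell in row 5 is (5,3) = 25 − 0 = 25.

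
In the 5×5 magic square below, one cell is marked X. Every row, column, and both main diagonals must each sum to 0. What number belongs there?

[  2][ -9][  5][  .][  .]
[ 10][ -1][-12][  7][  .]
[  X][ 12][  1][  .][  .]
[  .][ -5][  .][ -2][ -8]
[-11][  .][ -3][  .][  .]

The remaining cell in row 2 is (2,5) = 0 − 4 = -4.
Column 2 needs 0; the known cells sum to -3, so (5,2) = 3.
Using column 3: 5 + (-12) + 1 + (-3) + ? → (4,3) = 0 − (-9) = 9.
Main diagonal: 2 + (-1) + 1 + (-2) + ? = 0, so (5,5) = 0.
Anti-diagonal must total 0; the given cells sum to -8, so (1,5) = 8.
From row 1, 0 − (2 + (-9) + 5 + 8) gives (1,4) = -6.
Row 4 needs 0; the known cells sum to -6, so (4,1) = 6.
Row 5 must total 0; the given cells sum to -11, so (5,4) = 11.
Using column 1: 2 + 10 + 6 + (-11) + ? → (3,1) = 0 − 7 = -7.

-7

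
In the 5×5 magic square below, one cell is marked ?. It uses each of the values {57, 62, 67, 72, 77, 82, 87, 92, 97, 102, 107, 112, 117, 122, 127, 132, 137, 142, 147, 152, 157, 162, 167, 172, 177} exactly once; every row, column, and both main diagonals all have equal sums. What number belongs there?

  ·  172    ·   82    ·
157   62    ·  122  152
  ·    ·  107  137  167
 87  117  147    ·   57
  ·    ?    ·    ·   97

The 25 entries sum to 2925, so each line sums to 2925/5 = 585.
Row 2: 157 + 62 + 122 + 152 + ? = 585, so (2,3) = 92.
Row 4 must total 585; the given cells sum to 408, so (4,4) = 177.
The remaining cell in column 4 is (5,4) = 585 − 518 = 67.
The remaining cell in column 5 is (1,5) = 585 − 473 = 112.
Using main diagonal: 62 + 107 + 177 + 97 + ? → (1,1) = 585 − 443 = 142.
Anti-diagonal needs 585; the known cells sum to 458, so (5,1) = 127.
Row 1: 142 + 172 + 82 + 112 + ? = 585, so (1,3) = 77.
Using column 1: 142 + 157 + 87 + 127 + ? → (3,1) = 585 − 513 = 72.
Column 3: 77 + 92 + 107 + 147 + ? = 585, so (5,3) = 162.
The remaining cell in row 3 is (3,2) = 585 − 483 = 102.
Using row 5: 127 + 162 + 67 + 97 + ? → (5,2) = 585 − 453 = 132.

132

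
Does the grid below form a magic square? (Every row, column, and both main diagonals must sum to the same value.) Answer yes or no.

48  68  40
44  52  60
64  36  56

Yes

Row 1: 48 + 68 + 40 = 156.
Row 2: 44 + 52 + 60 = 156.
Row 3: 64 + 36 + 56 = 156.
Column 1: 48 + 44 + 64 = 156.
Column 2: 68 + 52 + 36 = 156.
Column 3: 40 + 60 + 56 = 156.
Main diagonal: 48 + 52 + 56 = 156.
Anti-diagonal: 40 + 52 + 64 = 156.
All lines sum to 156.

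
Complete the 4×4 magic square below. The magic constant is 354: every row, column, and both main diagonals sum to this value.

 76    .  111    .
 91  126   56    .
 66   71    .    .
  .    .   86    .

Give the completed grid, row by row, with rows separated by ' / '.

76 61 111 106 / 91 126 56 81 / 66 71 101 116 / 121 96 86 51

The remaining cell in row 2 is (2,4) = 354 − 273 = 81.
Using column 1: 76 + 91 + 66 + ? → (4,1) = 354 − 233 = 121.
Column 3: 111 + 56 + 86 + ? = 354, so (3,3) = 101.
Main diagonal needs 354; the known cells sum to 303, so (4,4) = 51.
Anti-diagonal must total 354; the given cells sum to 248, so (1,4) = 106.
Using row 1: 76 + 111 + 106 + ? → (1,2) = 354 − 293 = 61.
Row 3 must total 354; the given cells sum to 238, so (3,4) = 116.
Row 4: 121 + 86 + 51 + ? = 354, so (4,2) = 96.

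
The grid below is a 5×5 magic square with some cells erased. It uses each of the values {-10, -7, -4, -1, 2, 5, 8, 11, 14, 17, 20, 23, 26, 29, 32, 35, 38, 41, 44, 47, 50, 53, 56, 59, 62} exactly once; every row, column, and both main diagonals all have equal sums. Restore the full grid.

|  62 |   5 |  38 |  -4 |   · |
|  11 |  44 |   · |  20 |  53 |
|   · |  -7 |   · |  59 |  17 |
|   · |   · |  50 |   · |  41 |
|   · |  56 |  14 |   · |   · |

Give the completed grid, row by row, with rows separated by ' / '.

The 25 entries sum to 650, so each line sums to 650/5 = 130.
Row 1 needs 130; the known cells sum to 101, so (1,5) = 29.
Row 2 needs 130; the known cells sum to 128, so (2,3) = 2.
Column 2: 5 + 44 + (-7) + 56 + ? = 130, so (4,2) = 32.
Column 3: 38 + 2 + 50 + 14 + ? = 130, so (3,3) = 26.
Column 5 needs 130; the known cells sum to 140, so (5,5) = -10.
Main diagonal: 62 + 44 + 26 + (-10) + ? = 130, so (4,4) = 8.
Anti-diagonal must total 130; the given cells sum to 107, so (5,1) = 23.
Row 3: -7 + 26 + 59 + 17 + ? = 130, so (3,1) = 35.
Row 4 must total 130; the given cells sum to 131, so (4,1) = -1.
Row 5 must total 130; the given cells sum to 83, so (5,4) = 47.

62 5 38 -4 29 / 11 44 2 20 53 / 35 -7 26 59 17 / -1 32 50 8 41 / 23 56 14 47 -10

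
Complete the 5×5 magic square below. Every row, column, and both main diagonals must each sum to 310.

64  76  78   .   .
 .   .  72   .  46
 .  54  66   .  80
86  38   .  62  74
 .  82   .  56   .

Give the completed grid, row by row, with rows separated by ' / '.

Row 4 needs 310; the known cells sum to 260, so (4,3) = 50.
The remaining cell in column 2 is (2,2) = 310 − 250 = 60.
From column 3, 310 − (78 + 72 + 66 + 50) gives (5,3) = 44.
Main diagonal: 64 + 60 + 66 + 62 + ? = 310, so (5,5) = 58.
Row 5: 82 + 44 + 56 + 58 + ? = 310, so (5,1) = 70.
Column 5 must total 310; the given cells sum to 258, so (1,5) = 52.
From anti-diagonal, 310 − (52 + 66 + 38 + 70) gives (2,4) = 84.
Row 1 needs 310; the known cells sum to 270, so (1,4) = 40.
Row 2 needs 310; the known cells sum to 262, so (2,1) = 48.
Column 1 must total 310; the given cells sum to 268, so (3,1) = 42.
Using column 4: 40 + 84 + 62 + 56 + ? → (3,4) = 310 − 242 = 68.

64 76 78 40 52 / 48 60 72 84 46 / 42 54 66 68 80 / 86 38 50 62 74 / 70 82 44 56 58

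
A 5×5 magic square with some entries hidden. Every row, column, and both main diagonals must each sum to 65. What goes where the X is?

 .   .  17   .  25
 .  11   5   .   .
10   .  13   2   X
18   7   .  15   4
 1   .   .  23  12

16

Using row 4: 18 + 7 + 15 + 4 + ? → (4,3) = 65 − 44 = 21.
From column 3, 65 − (17 + 5 + 13 + 21) gives (5,3) = 9.
Main diagonal needs 65; the known cells sum to 51, so (1,1) = 14.
The remaining cell in anti-diagonal is (2,4) = 65 − 46 = 19.
Row 5: 1 + 9 + 23 + 12 + ? = 65, so (5,2) = 20.
The remaining cell in column 1 is (2,1) = 65 − 43 = 22.
Column 4 needs 65; the known cells sum to 59, so (1,4) = 6.
Row 1 must total 65; the given cells sum to 62, so (1,2) = 3.
The remaining cell in row 2 is (2,5) = 65 − 57 = 8.
From column 2, 65 − (3 + 11 + 7 + 20) gives (3,2) = 24.
Using column 5: 25 + 8 + 4 + 12 + ? → (3,5) = 65 − 49 = 16.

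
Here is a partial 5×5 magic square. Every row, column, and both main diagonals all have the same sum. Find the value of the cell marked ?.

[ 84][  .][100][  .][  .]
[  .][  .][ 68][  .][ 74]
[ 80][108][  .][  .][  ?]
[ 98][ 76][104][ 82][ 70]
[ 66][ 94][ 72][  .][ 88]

92

Row 4 is complete and sums to 430; that is the magic constant.
From row 5, 430 − (66 + 94 + 72 + 88) gives (5,4) = 110.
From column 1, 430 − (84 + 80 + 98 + 66) gives (2,1) = 102.
The remaining cell in column 3 is (3,3) = 430 − 344 = 86.
Main diagonal needs 430; the known cells sum to 340, so (2,2) = 90.
Row 2 needs 430; the known cells sum to 334, so (2,4) = 96.
Using column 2: 90 + 108 + 76 + 94 + ? → (1,2) = 430 − 368 = 62.
From anti-diagonal, 430 − (96 + 86 + 76 + 66) gives (1,5) = 106.
Row 1 needs 430; the known cells sum to 352, so (1,4) = 78.
The remaining cell in column 4 is (3,4) = 430 − 366 = 64.
Using column 5: 106 + 74 + 70 + 88 + ? → (3,5) = 430 − 338 = 92.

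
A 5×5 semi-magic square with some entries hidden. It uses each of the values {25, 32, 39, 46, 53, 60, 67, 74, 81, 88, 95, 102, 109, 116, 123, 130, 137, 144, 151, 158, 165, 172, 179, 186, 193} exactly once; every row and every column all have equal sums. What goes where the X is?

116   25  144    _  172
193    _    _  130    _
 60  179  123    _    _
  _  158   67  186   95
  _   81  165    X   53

109

The 25 entries sum to 2725, so each line sums to 2725/5 = 545.
Row 1 must total 545; the given cells sum to 457, so (1,4) = 88.
Row 4 must total 545; the given cells sum to 506, so (4,1) = 39.
The remaining cell in column 1 is (5,1) = 545 − 408 = 137.
Column 2 needs 545; the known cells sum to 443, so (2,2) = 102.
Using column 3: 144 + 123 + 67 + 165 + ? → (2,3) = 545 − 499 = 46.
Row 2 must total 545; the given cells sum to 471, so (2,5) = 74.
Row 5 must total 545; the given cells sum to 436, so (5,4) = 109.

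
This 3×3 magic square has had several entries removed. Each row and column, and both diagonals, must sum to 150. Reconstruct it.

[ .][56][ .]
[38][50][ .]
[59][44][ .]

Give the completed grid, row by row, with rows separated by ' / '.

From row 2, 150 − (38 + 50) gives (2,3) = 62.
Using row 3: 59 + 44 + ? → (3,3) = 150 − 103 = 47.
From column 1, 150 − (38 + 59) gives (1,1) = 53.
From column 3, 150 − (62 + 47) gives (1,3) = 41.

53 56 41 / 38 50 62 / 59 44 47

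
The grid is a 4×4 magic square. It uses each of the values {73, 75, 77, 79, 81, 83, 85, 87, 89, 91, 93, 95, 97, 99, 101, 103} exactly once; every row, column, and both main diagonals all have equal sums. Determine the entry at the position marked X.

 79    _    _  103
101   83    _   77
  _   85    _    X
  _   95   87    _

75

The 16 entries sum to 1408, so each line sums to 1408/4 = 352.
The remaining cell in row 2 is (2,3) = 352 − 261 = 91.
Column 2: 83 + 85 + 95 + ? = 352, so (1,2) = 89.
From anti-diagonal, 352 − (103 + 91 + 85) gives (4,1) = 73.
Row 1: 79 + 89 + 103 + ? = 352, so (1,3) = 81.
Row 4: 73 + 95 + 87 + ? = 352, so (4,4) = 97.
Using column 1: 79 + 101 + 73 + ? → (3,1) = 352 − 253 = 99.
Using column 3: 81 + 91 + 87 + ? → (3,3) = 352 − 259 = 93.
Using column 4: 103 + 77 + 97 + ? → (3,4) = 352 − 277 = 75.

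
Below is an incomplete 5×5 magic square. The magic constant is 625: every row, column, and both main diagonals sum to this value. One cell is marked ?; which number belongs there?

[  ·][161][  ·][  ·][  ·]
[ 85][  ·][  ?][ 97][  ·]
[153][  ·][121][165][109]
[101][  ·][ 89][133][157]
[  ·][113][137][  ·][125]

Row 3 must total 625; the given cells sum to 548, so (3,2) = 77.
From row 4, 625 − (101 + 89 + 133 + 157) gives (4,2) = 145.
Using column 2: 161 + 77 + 145 + 113 + ? → (2,2) = 625 − 496 = 129.
From main diagonal, 625 − (129 + 121 + 133 + 125) gives (1,1) = 117.
Column 1 must total 625; the given cells sum to 456, so (5,1) = 169.
Anti-diagonal must total 625; the given cells sum to 532, so (1,5) = 93.
The remaining cell in row 5 is (5,4) = 625 − 544 = 81.
Column 4 must total 625; the given cells sum to 476, so (1,4) = 149.
From column 5, 625 − (93 + 109 + 157 + 125) gives (2,5) = 141.
From row 1, 625 − (117 + 161 + 149 + 93) gives (1,3) = 105.
Row 2 must total 625; the given cells sum to 452, so (2,3) = 173.

173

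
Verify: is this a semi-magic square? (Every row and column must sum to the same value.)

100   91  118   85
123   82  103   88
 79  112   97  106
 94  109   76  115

No — column 1 sums to 396 but row 3 sums to 394.

Row 1: 100 + 91 + 118 + 85 = 394.
Row 2: 123 + 82 + 103 + 88 = 396.
Row 3: 79 + 112 + 97 + 106 = 394.
Row 4: 94 + 109 + 76 + 115 = 394.
Column 1: 100 + 123 + 79 + 94 = 396.
Column 2: 91 + 82 + 112 + 109 = 394.
Column 3: 118 + 103 + 97 + 76 = 394.
Column 4: 85 + 88 + 106 + 115 = 394.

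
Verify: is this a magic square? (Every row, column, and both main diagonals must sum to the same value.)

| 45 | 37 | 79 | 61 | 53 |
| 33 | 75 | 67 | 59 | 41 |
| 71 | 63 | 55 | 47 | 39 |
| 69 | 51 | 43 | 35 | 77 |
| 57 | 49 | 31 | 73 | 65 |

Yes

Row 1: 45 + 37 + 79 + 61 + 53 = 275.
Row 2: 33 + 75 + 67 + 59 + 41 = 275.
Row 3: 71 + 63 + 55 + 47 + 39 = 275.
Row 4: 69 + 51 + 43 + 35 + 77 = 275.
Row 5: 57 + 49 + 31 + 73 + 65 = 275.
Column 1: 45 + 33 + 71 + 69 + 57 = 275.
Column 2: 37 + 75 + 63 + 51 + 49 = 275.
Column 3: 79 + 67 + 55 + 43 + 31 = 275.
Column 4: 61 + 59 + 47 + 35 + 73 = 275.
Column 5: 53 + 41 + 39 + 77 + 65 = 275.
Main diagonal: 45 + 75 + 55 + 35 + 65 = 275.
Anti-diagonal: 53 + 59 + 55 + 51 + 57 = 275.
All lines sum to 275.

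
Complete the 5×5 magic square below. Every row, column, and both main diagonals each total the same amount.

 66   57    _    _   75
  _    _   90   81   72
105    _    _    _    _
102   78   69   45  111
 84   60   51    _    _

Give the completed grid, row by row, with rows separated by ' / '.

Row 4 is already complete: 102 + 78 + 69 + 45 + 111 = 405, so that is the magic constant.
Column 1: 66 + 105 + 102 + 84 + ? = 405, so (2,1) = 48.
Anti-diagonal must total 405; the given cells sum to 318, so (3,3) = 87.
Row 2: 48 + 90 + 81 + 72 + ? = 405, so (2,2) = 114.
Column 2: 57 + 114 + 78 + 60 + ? = 405, so (3,2) = 96.
Column 3: 90 + 87 + 69 + 51 + ? = 405, so (1,3) = 108.
Main diagonal needs 405; the known cells sum to 312, so (5,5) = 93.
The remaining cell in row 1 is (1,4) = 405 − 306 = 99.
Using row 5: 84 + 60 + 51 + 93 + ? → (5,4) = 405 − 288 = 117.
The remaining cell in column 4 is (3,4) = 405 − 342 = 63.
Column 5: 75 + 72 + 111 + 93 + ? = 405, so (3,5) = 54.

66 57 108 99 75 / 48 114 90 81 72 / 105 96 87 63 54 / 102 78 69 45 111 / 84 60 51 117 93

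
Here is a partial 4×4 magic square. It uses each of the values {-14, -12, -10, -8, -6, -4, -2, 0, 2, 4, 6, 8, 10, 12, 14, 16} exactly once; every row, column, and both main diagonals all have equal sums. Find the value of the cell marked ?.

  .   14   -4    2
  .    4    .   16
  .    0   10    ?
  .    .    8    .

-12

The 16 entries sum to 16, so each line sums to 16/4 = 4.
Using row 1: 14 + (-4) + 2 + ? → (1,1) = 4 − 12 = -8.
Using column 2: 14 + 4 + 0 + ? → (4,2) = 4 − 18 = -14.
Column 3: -4 + 10 + 8 + ? = 4, so (2,3) = -10.
Main diagonal: -8 + 4 + 10 + ? = 4, so (4,4) = -2.
The remaining cell in anti-diagonal is (4,1) = 4 − (-8) = 12.
The remaining cell in row 2 is (2,1) = 4 − 10 = -6.
Using column 1: -8 + (-6) + 12 + ? → (3,1) = 4 − (-2) = 6.
Column 4: 2 + 16 + (-2) + ? = 4, so (3,4) = -12.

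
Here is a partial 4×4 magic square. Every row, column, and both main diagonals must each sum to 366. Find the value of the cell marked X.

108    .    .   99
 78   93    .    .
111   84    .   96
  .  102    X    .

From row 3, 366 − (111 + 84 + 96) gives (3,3) = 75.
The remaining cell in column 1 is (4,1) = 366 − 297 = 69.
Column 2: 93 + 84 + 102 + ? = 366, so (1,2) = 87.
From main diagonal, 366 − (108 + 93 + 75) gives (4,4) = 90.
Anti-diagonal needs 366; the known cells sum to 252, so (2,3) = 114.
Row 1 must total 366; the given cells sum to 294, so (1,3) = 72.
The remaining cell in row 2 is (2,4) = 366 − 285 = 81.
The remaining cell in row 4 is (4,3) = 366 − 261 = 105.

105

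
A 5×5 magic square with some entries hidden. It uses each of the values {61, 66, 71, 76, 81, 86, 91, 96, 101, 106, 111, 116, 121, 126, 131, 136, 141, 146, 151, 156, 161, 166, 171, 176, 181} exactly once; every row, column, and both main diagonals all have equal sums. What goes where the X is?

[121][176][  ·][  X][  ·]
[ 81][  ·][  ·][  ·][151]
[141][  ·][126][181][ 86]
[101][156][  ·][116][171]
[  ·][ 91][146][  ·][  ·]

136

The 25 entries sum to 3025, so each line sums to 3025/5 = 605.
Row 3 must total 605; the given cells sum to 534, so (3,2) = 71.
From row 4, 605 − (101 + 156 + 116 + 171) gives (4,3) = 61.
From column 1, 605 − (121 + 81 + 141 + 101) gives (5,1) = 161.
Column 2: 176 + 71 + 156 + 91 + ? = 605, so (2,2) = 111.
Using main diagonal: 121 + 111 + 126 + 116 + ? → (5,5) = 605 − 474 = 131.
Row 5 must total 605; the given cells sum to 529, so (5,4) = 76.
From column 5, 605 − (151 + 86 + 171 + 131) gives (1,5) = 66.
Anti-diagonal must total 605; the given cells sum to 509, so (2,4) = 96.
Using row 2: 81 + 111 + 96 + 151 + ? → (2,3) = 605 − 439 = 166.
Column 3 needs 605; the known cells sum to 499, so (1,3) = 106.
Column 4: 96 + 181 + 116 + 76 + ? = 605, so (1,4) = 136.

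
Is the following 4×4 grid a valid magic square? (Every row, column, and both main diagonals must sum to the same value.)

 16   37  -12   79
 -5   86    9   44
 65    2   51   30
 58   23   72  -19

No — row 4 sums to 134 but column 3 sums to 120.

Row 1: 16 + 37 + (-12) + 79 = 120.
Row 2: -5 + 86 + 9 + 44 = 134.
Row 3: 65 + 2 + 51 + 30 = 148.
Row 4: 58 + 23 + 72 + (-19) = 134.
Column 1: 16 + (-5) + 65 + 58 = 134.
Column 2: 37 + 86 + 2 + 23 = 148.
Column 3: -12 + 9 + 51 + 72 = 120.
Column 4: 79 + 44 + 30 + (-19) = 134.
Main diagonal: 16 + 86 + 51 + (-19) = 134.
Anti-diagonal: 79 + 9 + 2 + 58 = 148.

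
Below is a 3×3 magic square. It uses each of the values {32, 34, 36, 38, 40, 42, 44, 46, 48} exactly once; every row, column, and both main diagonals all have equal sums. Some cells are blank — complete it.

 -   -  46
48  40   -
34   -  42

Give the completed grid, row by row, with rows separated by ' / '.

38 36 46 / 48 40 32 / 34 44 42

The 9 entries sum to 360, so each line sums to 360/3 = 120.
Row 2 needs 120; the known cells sum to 88, so (2,3) = 32.
Row 3 must total 120; the given cells sum to 76, so (3,2) = 44.
From column 1, 120 − (48 + 34) gives (1,1) = 38.
Using column 2: 40 + 44 + ? → (1,2) = 120 − 84 = 36.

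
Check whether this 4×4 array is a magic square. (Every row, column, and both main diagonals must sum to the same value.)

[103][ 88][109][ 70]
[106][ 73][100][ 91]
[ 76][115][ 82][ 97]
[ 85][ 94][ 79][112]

Yes

Row 1: 103 + 88 + 109 + 70 = 370.
Row 2: 106 + 73 + 100 + 91 = 370.
Row 3: 76 + 115 + 82 + 97 = 370.
Row 4: 85 + 94 + 79 + 112 = 370.
Column 1: 103 + 106 + 76 + 85 = 370.
Column 2: 88 + 73 + 115 + 94 = 370.
Column 3: 109 + 100 + 82 + 79 = 370.
Column 4: 70 + 91 + 97 + 112 = 370.
Main diagonal: 103 + 73 + 82 + 112 = 370.
Anti-diagonal: 70 + 100 + 115 + 85 = 370.
All lines sum to 370.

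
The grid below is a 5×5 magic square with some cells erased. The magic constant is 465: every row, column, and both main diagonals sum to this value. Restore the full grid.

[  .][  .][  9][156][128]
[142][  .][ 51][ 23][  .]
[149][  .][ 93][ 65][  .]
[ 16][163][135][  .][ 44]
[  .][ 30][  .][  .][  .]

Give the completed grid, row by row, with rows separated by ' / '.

Row 4 needs 465; the known cells sum to 358, so (4,4) = 107.
Column 3 needs 465; the known cells sum to 288, so (5,3) = 177.
Column 4 needs 465; the known cells sum to 351, so (5,4) = 114.
The remaining cell in anti-diagonal is (5,1) = 465 − 407 = 58.
The remaining cell in row 5 is (5,5) = 465 − 379 = 86.
Column 1 must total 465; the given cells sum to 365, so (1,1) = 100.
From main diagonal, 465 − (100 + 93 + 107 + 86) gives (2,2) = 79.
Using row 1: 100 + 9 + 156 + 128 + ? → (1,2) = 465 − 393 = 72.
Row 2 needs 465; the known cells sum to 295, so (2,5) = 170.
From column 2, 465 − (72 + 79 + 163 + 30) gives (3,2) = 121.
From column 5, 465 − (128 + 170 + 44 + 86) gives (3,5) = 37.

100 72 9 156 128 / 142 79 51 23 170 / 149 121 93 65 37 / 16 163 135 107 44 / 58 30 177 114 86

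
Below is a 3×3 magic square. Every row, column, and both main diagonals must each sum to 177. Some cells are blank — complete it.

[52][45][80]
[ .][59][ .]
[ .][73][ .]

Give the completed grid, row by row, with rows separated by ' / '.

The remaining cell in main diagonal is (3,3) = 177 − 111 = 66.
From anti-diagonal, 177 − (80 + 59) gives (3,1) = 38.
Column 1: 52 + 38 + ? = 177, so (2,1) = 87.
From column 3, 177 − (80 + 66) gives (2,3) = 31.

52 45 80 / 87 59 31 / 38 73 66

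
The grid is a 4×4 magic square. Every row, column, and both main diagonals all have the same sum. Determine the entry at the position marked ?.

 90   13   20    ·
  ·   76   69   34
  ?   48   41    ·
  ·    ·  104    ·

83

Column 3 is complete and sums to 234; that is the magic constant.
Row 1 needs 234; the known cells sum to 123, so (1,4) = 111.
Row 2 needs 234; the known cells sum to 179, so (2,1) = 55.
Using column 2: 13 + 76 + 48 + ? → (4,2) = 234 − 137 = 97.
Main diagonal must total 234; the given cells sum to 207, so (4,4) = 27.
Anti-diagonal must total 234; the given cells sum to 228, so (4,1) = 6.
Using column 1: 90 + 55 + 6 + ? → (3,1) = 234 − 151 = 83.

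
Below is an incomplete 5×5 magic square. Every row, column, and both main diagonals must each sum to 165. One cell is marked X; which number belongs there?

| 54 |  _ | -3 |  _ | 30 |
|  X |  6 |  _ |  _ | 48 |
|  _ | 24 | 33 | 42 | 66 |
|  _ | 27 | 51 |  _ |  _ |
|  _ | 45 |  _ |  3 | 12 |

Row 3 must total 165; the given cells sum to 165, so (3,1) = 0.
Column 2 must total 165; the given cells sum to 102, so (1,2) = 63.
The remaining cell in column 5 is (4,5) = 165 − 156 = 9.
Main diagonal: 54 + 6 + 33 + 12 + ? = 165, so (4,4) = 60.
Row 1 must total 165; the given cells sum to 144, so (1,4) = 21.
Row 4 needs 165; the known cells sum to 147, so (4,1) = 18.
Column 4 must total 165; the given cells sum to 126, so (2,4) = 39.
Using anti-diagonal: 30 + 39 + 33 + 27 + ? → (5,1) = 165 − 129 = 36.
Using row 5: 36 + 45 + 3 + 12 + ? → (5,3) = 165 − 96 = 69.
Column 1: 54 + 0 + 18 + 36 + ? = 165, so (2,1) = 57.

57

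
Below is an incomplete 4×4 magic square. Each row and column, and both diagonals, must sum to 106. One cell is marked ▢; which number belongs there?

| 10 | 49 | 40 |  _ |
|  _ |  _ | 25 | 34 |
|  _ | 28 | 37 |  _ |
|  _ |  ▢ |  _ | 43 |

Row 1 must total 106; the given cells sum to 99, so (1,4) = 7.
Column 3: 40 + 25 + 37 + ? = 106, so (4,3) = 4.
The remaining cell in column 4 is (3,4) = 106 − 84 = 22.
The remaining cell in main diagonal is (2,2) = 106 − 90 = 16.
Anti-diagonal needs 106; the known cells sum to 60, so (4,1) = 46.
Row 2: 16 + 25 + 34 + ? = 106, so (2,1) = 31.
Using row 3: 28 + 37 + 22 + ? → (3,1) = 106 − 87 = 19.
Row 4 must total 106; the given cells sum to 93, so (4,2) = 13.

13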